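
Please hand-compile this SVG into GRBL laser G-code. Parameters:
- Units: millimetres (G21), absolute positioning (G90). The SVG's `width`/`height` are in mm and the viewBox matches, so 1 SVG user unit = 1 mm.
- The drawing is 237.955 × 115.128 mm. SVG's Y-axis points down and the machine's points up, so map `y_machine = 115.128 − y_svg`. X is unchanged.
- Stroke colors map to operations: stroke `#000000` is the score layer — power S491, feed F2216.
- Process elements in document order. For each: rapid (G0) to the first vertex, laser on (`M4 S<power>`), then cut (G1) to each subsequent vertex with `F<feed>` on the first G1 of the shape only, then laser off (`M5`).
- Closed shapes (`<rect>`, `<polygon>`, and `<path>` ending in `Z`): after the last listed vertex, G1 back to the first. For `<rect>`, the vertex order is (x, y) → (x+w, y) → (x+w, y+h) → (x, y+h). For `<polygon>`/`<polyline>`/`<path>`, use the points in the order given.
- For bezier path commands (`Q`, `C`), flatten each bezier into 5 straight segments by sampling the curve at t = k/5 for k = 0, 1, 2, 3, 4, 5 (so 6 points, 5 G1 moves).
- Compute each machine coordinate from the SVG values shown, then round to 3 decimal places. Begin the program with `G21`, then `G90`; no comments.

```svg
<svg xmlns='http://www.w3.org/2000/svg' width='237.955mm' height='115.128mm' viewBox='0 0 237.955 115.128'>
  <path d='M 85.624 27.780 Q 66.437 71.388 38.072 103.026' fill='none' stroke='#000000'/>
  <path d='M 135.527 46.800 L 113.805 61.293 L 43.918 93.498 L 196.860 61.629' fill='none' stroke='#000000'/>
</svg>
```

1 u = 1 mm; y_m = 115.128 − y.

[1] `<path>` quadratic bezier, #000000→score S491 F2216: (85.624,87.348) → (77.582,70.384) → (68.806,54.377) → (59.296,39.328) → (49.051,25.236) → (38.072,12.102)

[2] `<path>` open polyline, #000000→score S491 F2216: (135.527,68.328) → (113.805,53.835) → (43.918,21.630) → (196.860,53.499)

G21
G90
G0 X85.624 Y87.348
M4 S491
G1 X77.582 Y70.384 F2216
G1 X68.806 Y54.377
G1 X59.296 Y39.328
G1 X49.051 Y25.236
G1 X38.072 Y12.102
M5
G0 X135.527 Y68.328
M4 S491
G1 X113.805 Y53.835 F2216
G1 X43.918 Y21.630
G1 X196.860 Y53.499
M5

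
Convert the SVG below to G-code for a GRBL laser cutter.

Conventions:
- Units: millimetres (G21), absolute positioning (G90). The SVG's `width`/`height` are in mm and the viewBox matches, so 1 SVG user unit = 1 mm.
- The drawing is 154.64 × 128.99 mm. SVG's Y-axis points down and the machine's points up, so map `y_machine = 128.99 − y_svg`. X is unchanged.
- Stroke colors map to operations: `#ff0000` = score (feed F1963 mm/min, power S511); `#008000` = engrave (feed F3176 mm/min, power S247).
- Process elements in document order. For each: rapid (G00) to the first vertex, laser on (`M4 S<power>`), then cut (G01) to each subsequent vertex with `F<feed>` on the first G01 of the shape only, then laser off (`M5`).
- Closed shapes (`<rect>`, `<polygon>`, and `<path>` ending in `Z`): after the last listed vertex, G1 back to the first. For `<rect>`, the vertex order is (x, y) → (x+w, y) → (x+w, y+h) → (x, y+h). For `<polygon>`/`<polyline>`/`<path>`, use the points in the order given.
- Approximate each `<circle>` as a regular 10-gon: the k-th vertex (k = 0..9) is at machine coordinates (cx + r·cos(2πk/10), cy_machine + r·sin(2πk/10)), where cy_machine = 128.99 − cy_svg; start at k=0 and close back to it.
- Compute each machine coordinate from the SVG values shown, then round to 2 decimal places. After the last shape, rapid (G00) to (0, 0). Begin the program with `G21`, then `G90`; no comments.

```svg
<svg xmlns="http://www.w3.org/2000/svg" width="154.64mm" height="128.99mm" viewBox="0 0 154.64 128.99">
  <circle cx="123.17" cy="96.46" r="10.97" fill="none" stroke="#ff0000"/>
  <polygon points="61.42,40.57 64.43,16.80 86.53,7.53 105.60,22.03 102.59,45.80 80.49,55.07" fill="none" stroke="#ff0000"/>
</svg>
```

G21
G90
G00 X134.14 Y32.53
M4 S511
G01 X132.04 Y38.98 F1963
G01 X126.56 Y42.96
G01 X119.78 Y42.96
G01 X114.30 Y38.98
G01 X112.20 Y32.53
G01 X114.30 Y26.08
G01 X119.78 Y22.10
G01 X126.56 Y22.10
G01 X132.04 Y26.08
G01 X134.14 Y32.53
M5
G00 X61.42 Y88.42
M4 S511
G01 X64.43 Y112.19 F1963
G01 X86.53 Y121.46
G01 X105.60 Y106.96
G01 X102.59 Y83.19
G01 X80.49 Y73.92
G01 X61.42 Y88.42
M5
G00 X0.00 Y0.00

Since the viewBox matches the mm dimensions, user units are millimetres directly. The only transform is the Y-flip y_m = 128.99 − y_svg.

Shape 1 is a circle drawn with `<circle>`. Its stroke #ff0000 means score at S511, F1963. After flipping Y the toolpath is (134.14,32.53) → (132.04,38.98) → (126.56,42.96) → (119.78,42.96) → (114.30,38.98) → (112.20,32.53) → (114.30,26.08) → (119.78,22.10) → (126.56,22.10) → (132.04,26.08) → (134.14,32.53), returning to the start.

Shape 2 is a regular polygon drawn with `<polygon>`. Its stroke #ff0000 means score at S511, F1963. After flipping Y the toolpath is (61.42,88.42) → (64.43,112.19) → (86.53,121.46) → (105.60,106.96) → (102.59,83.19) → (80.49,73.92) → (61.42,88.42), returning to the start.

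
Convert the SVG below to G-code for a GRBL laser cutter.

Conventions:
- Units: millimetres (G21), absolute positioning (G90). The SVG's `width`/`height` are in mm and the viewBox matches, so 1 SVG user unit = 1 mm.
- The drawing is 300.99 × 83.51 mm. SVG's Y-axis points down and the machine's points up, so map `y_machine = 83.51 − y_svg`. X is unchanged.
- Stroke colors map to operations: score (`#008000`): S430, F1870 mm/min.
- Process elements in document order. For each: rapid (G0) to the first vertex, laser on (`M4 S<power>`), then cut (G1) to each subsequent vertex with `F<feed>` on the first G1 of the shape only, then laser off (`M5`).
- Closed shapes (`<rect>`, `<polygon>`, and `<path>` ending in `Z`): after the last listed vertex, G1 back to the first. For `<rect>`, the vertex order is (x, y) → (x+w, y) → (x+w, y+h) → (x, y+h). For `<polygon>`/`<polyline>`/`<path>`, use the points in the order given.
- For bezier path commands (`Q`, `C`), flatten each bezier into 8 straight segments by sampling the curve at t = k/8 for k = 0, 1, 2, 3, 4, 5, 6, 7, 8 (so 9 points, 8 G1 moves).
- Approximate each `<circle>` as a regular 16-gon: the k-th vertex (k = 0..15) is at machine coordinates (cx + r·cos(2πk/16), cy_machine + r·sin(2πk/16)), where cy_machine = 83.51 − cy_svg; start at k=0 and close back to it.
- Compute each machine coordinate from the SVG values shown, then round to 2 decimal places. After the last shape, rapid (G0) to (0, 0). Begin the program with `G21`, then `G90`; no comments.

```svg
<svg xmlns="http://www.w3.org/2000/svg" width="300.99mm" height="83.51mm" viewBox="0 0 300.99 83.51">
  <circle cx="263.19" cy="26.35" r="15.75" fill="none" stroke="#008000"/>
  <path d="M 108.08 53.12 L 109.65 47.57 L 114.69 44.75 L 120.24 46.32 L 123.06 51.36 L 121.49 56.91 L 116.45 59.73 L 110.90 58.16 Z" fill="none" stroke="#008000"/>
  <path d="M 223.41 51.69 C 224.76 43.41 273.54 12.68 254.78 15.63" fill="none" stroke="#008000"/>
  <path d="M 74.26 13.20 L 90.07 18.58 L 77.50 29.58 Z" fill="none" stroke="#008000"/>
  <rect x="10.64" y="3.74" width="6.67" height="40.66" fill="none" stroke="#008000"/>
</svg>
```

G21
G90
G0 X278.94 Y57.16
M4 S430
G1 X277.74 Y63.19 F1870
G1 X274.33 Y68.30
G1 X269.22 Y71.71
G1 X263.19 Y72.91
G1 X257.16 Y71.71
G1 X252.05 Y68.30
G1 X248.64 Y63.19
G1 X247.44 Y57.16
G1 X248.64 Y51.13
G1 X252.05 Y46.02
G1 X257.16 Y42.61
G1 X263.19 Y41.41
G1 X269.22 Y42.61
G1 X274.33 Y46.02
G1 X277.74 Y51.13
G1 X278.94 Y57.16
M5
G0 X108.08 Y30.39
M4 S430
G1 X109.65 Y35.94 F1870
G1 X114.69 Y38.76
G1 X120.24 Y37.19
G1 X123.06 Y32.15
G1 X121.49 Y26.60
G1 X116.45 Y23.78
G1 X110.90 Y25.35
G1 X108.08 Y30.39
M5
G0 X223.41 Y31.82
M4 S430
G1 X225.91 Y35.87 F1870
G1 X231.52 Y41.36
G1 X238.88 Y47.65
G1 X246.64 Y54.06
G1 X253.45 Y59.95
G1 X257.98 Y64.65
G1 X258.87 Y67.52
G1 X254.78 Y67.88
M5
G0 X74.26 Y70.31
M4 S430
G1 X90.07 Y64.93 F1870
G1 X77.50 Y53.93
G1 X74.26 Y70.31
M5
G0 X10.64 Y79.77
M4 S430
G1 X17.31 Y79.77 F1870
G1 X17.31 Y39.11
G1 X10.64 Y39.11
G1 X10.64 Y79.77
M5
G0 X0.00 Y0.00

1 u = 1 mm; y_m = 83.51 − y.

[1] `<circle>` circle, #008000→score S430 F1870: (278.94,57.16) → (277.74,63.19) → (274.33,68.30) → (269.22,71.71) → (263.19,72.91) → (257.16,71.71) → (252.05,68.30) → (248.64,63.19) → (247.44,57.16) → (248.64,51.13) → (252.05,46.02) → (257.16,42.61) → (263.19,41.41) → (269.22,42.61) → (274.33,46.02) → (277.74,51.13) → (278.94,57.16) (closed)

[2] `<path>` regular polygon, #008000→score S430 F1870: (108.08,30.39) → (109.65,35.94) → (114.69,38.76) → (120.24,37.19) → (123.06,32.15) → (121.49,26.60) → (116.45,23.78) → (110.90,25.35) → (108.08,30.39) (closed)

[3] `<path>` cubic bezier, #008000→score S430 F1870: (223.41,31.82) → (225.91,35.87) → (231.52,41.36) → (238.88,47.65) → (246.64,54.06) → (253.45,59.95) → (257.98,64.65) → (258.87,67.52) → (254.78,67.88)

[4] `<path>` regular polygon, #008000→score S430 F1870: (74.26,70.31) → (90.07,64.93) → (77.50,53.93) → (74.26,70.31) (closed)

[5] `<rect>` rectangle, #008000→score S430 F1870: (10.64,79.77) → (17.31,79.77) → (17.31,39.11) → (10.64,39.11) → (10.64,79.77) (closed)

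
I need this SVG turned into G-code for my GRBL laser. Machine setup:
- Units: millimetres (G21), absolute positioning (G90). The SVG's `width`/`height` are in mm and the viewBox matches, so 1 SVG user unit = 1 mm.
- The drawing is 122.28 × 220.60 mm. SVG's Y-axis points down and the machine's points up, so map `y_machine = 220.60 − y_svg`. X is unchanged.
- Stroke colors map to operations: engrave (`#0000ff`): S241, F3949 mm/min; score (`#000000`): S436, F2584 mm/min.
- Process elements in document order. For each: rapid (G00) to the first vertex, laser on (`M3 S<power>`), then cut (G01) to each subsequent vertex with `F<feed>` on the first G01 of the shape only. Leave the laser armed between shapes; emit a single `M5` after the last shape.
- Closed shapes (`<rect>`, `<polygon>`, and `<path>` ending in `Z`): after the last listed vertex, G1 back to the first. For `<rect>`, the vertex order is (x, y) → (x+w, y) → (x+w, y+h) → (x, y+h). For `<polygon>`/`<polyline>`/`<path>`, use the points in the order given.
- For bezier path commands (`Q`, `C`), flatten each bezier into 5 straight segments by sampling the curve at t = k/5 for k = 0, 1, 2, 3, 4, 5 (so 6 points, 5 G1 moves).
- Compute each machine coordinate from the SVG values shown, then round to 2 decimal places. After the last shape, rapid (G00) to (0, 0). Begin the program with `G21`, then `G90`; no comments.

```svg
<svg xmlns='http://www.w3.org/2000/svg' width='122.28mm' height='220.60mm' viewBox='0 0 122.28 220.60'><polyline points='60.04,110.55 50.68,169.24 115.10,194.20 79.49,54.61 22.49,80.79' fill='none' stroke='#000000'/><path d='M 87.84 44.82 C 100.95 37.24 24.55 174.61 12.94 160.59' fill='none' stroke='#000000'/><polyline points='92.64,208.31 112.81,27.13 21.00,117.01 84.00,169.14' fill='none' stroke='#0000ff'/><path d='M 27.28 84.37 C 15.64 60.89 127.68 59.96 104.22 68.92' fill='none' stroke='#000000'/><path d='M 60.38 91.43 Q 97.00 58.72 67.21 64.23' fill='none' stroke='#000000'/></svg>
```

1 u = 1 mm; y_m = 220.60 − y.

[1] `<polyline>` open polyline, #000000→score S436 F2584: (60.04,110.05) → (50.68,51.36) → (115.10,26.40) → (79.49,165.99) → (22.49,139.81)

[2] `<path>` cubic bezier, #000000→score S436 F2584: (87.84,175.78) → (86.20,165.30) → (70.48,134.27) → (48.10,96.89) → (26.45,67.39) → (12.94,60.01)

[3] `<polyline>` open polyline, #0000ff→engrave S241 F3949: (92.64,12.29) → (112.81,193.47) → (21.00,103.59) → (84.00,51.46)

[4] `<path>` cubic bezier, #000000→score S436 F2584: (27.28,136.23) → (33.06,147.71) → (56.09,154.39) → (83.92,156.87) → (104.11,155.77) → (104.22,151.68)

[5] `<path>` quadratic bezier, #000000→score S436 F2584: (60.38,129.17) → (72.37,140.73) → (79.05,149.22) → (80.42,154.66) → (76.47,157.05) → (67.21,156.37)

G21
G90
G00 X60.04 Y110.05
M3 S436
G01 X50.68 Y51.36 F2584
G01 X115.10 Y26.40
G01 X79.49 Y165.99
G01 X22.49 Y139.81
G00 X87.84 Y175.78
M3 S436
G01 X86.20 Y165.30 F2584
G01 X70.48 Y134.27
G01 X48.10 Y96.89
G01 X26.45 Y67.39
G01 X12.94 Y60.01
G00 X92.64 Y12.29
M3 S241
G01 X112.81 Y193.47 F3949
G01 X21.00 Y103.59
G01 X84.00 Y51.46
G00 X27.28 Y136.23
M3 S436
G01 X33.06 Y147.71 F2584
G01 X56.09 Y154.39
G01 X83.92 Y156.87
G01 X104.11 Y155.77
G01 X104.22 Y151.68
G00 X60.38 Y129.17
M3 S436
G01 X72.37 Y140.73 F2584
G01 X79.05 Y149.22
G01 X80.42 Y154.66
G01 X76.47 Y157.05
G01 X67.21 Y156.37
M5
G00 X0.00 Y0.00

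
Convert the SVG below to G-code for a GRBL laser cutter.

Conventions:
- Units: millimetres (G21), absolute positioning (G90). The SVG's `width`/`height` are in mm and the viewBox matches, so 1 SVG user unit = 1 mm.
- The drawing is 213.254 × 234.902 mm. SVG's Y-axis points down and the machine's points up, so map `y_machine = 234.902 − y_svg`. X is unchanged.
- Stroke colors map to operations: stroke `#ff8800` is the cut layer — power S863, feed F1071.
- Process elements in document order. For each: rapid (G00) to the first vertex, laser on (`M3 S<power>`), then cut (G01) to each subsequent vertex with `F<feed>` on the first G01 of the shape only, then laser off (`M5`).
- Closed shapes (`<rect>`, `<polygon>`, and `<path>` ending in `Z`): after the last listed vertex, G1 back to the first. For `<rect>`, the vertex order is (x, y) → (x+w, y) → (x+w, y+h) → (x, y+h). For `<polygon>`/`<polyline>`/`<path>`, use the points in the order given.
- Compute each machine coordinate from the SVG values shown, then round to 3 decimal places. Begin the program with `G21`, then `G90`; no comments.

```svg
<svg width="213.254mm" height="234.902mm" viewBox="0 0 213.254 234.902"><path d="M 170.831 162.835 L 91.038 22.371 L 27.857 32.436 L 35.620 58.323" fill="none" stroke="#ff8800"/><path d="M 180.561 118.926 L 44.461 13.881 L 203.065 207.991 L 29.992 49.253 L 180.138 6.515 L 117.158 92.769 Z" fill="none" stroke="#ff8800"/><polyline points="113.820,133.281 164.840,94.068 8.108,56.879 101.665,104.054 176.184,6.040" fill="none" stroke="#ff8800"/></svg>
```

G21
G90
G00 X170.831 Y72.067
M3 S863
G01 X91.038 Y212.531 F1071
G01 X27.857 Y202.466
G01 X35.620 Y176.579
M5
G00 X180.561 Y115.976
M3 S863
G01 X44.461 Y221.021 F1071
G01 X203.065 Y26.911
G01 X29.992 Y185.649
G01 X180.138 Y228.387
G01 X117.158 Y142.133
G01 X180.561 Y115.976
M5
G00 X113.820 Y101.621
M3 S863
G01 X164.840 Y140.834 F1071
G01 X8.108 Y178.023
G01 X101.665 Y130.848
G01 X176.184 Y228.862
M5

viewBox `0 0 213.254 234.902` with mm width/height → 1 unit = 1 mm. Flip: y_m = 234.902 − y_svg.

**Shape 1** — `<path>` open polyline, stroke `#ff8800` → cut (S863, F1071). Machine vertices: (170.831,72.067) → (91.038,212.531) → (27.857,202.466) → (35.620,176.579). Open path.

**Shape 2** — `<path>` closed polygon, stroke `#ff8800` → cut (S863, F1071). Machine vertices: (180.561,115.976) → (44.461,221.021) → (203.065,26.911) → (29.992,185.649) → (180.138,228.387) → (117.158,142.133) → (180.561,115.976). Closed: final G1 returns to the first vertex.

**Shape 3** — `<polyline>` open polyline, stroke `#ff8800` → cut (S863, F1071). Machine vertices: (113.820,101.621) → (164.840,140.834) → (8.108,178.023) → (101.665,130.848) → (176.184,228.862). Open path.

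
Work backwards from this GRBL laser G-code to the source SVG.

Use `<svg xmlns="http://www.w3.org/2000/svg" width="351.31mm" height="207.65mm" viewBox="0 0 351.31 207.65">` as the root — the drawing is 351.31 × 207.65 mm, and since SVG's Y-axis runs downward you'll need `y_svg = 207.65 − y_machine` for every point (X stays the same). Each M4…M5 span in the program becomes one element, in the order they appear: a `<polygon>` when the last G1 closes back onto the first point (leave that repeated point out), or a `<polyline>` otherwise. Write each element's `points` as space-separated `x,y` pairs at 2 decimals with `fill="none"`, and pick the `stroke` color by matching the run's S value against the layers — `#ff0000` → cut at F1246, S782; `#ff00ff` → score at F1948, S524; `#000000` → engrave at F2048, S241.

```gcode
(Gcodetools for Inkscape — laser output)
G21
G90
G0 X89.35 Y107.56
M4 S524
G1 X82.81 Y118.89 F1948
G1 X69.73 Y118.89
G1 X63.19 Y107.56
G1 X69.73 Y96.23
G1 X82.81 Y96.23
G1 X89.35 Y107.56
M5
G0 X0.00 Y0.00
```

<svg xmlns="http://www.w3.org/2000/svg" width="351.31mm" height="207.65mm" viewBox="0 0 351.31 207.65">
  <polygon points="89.35,100.09 82.81,88.76 69.73,88.76 63.19,100.09 69.73,111.42 82.81,111.42" fill="none" stroke="#ff00ff"/>
</svg>

Machine Y-up, SVG Y-down with viewBox height 207.65, so y_svg = 207.65 − y_machine; X carries over. Every run uses S524, so all elements get stroke `#ff00ff` (score).

Run 1: The run returns to its start, so emit a `<polygon>` with points (Y-flipped): 89.35,100.09 82.81,88.76 69.73,88.76 63.19,100.09 69.73,111.42 82.81,111.42.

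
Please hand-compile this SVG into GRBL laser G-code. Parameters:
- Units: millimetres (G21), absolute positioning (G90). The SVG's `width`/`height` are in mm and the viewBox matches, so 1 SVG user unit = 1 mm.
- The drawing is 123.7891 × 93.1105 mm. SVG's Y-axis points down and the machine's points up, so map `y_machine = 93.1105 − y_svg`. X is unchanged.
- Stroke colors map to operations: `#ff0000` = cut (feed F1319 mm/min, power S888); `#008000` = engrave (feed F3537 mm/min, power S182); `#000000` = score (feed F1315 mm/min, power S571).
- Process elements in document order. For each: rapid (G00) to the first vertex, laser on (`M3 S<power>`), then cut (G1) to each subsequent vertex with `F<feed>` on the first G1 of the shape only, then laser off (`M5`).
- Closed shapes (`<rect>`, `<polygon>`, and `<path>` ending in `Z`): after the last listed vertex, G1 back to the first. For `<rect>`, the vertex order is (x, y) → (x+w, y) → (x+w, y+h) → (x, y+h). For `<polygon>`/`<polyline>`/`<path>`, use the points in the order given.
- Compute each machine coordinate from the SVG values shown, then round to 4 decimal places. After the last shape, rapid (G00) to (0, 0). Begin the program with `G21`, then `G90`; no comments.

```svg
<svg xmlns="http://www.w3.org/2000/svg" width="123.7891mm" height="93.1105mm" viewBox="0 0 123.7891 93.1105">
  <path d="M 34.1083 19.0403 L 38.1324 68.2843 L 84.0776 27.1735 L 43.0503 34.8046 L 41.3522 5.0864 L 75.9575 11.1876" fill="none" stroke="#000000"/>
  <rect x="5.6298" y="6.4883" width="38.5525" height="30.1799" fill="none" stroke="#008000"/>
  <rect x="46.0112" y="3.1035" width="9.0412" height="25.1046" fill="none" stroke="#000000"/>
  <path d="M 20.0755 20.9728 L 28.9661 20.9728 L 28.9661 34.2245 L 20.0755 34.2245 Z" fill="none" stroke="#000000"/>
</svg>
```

Since the viewBox matches the mm dimensions, user units are millimetres directly. The only transform is the Y-flip y_m = 93.1105 − y_svg.

Shape 1 is a open polyline drawn with `<path>`. Its stroke #000000 means score at S571, F1315. After flipping Y the toolpath is (34.1083,74.0702) → (38.1324,24.8262) → (84.0776,65.9370) → (43.0503,58.3059) → (41.3522,88.0241) → (75.9575,81.9229).

Shape 2 is a rectangle drawn with `<rect>`. Its stroke #008000 means engrave at S182, F3537. After flipping Y the toolpath is (5.6298,86.6222) → (44.1823,86.6222) → (44.1823,56.4423) → (5.6298,56.4423) → (5.6298,86.6222), returning to the start.

Shape 3 is a rectangle drawn with `<rect>`. Its stroke #000000 means score at S571, F1315. After flipping Y the toolpath is (46.0112,90.0070) → (55.0524,90.0070) → (55.0524,64.9024) → (46.0112,64.9024) → (46.0112,90.0070), returning to the start.

Shape 4 is a rectangle drawn with `<path>`. Its stroke #000000 means score at S571, F1315. After flipping Y the toolpath is (20.0755,72.1377) → (28.9661,72.1377) → (28.9661,58.8860) → (20.0755,58.8860) → (20.0755,72.1377), returning to the start.

G21
G90
G00 X34.1083 Y74.0702
M3 S571
G1 X38.1324 Y24.8262 F1315
G1 X84.0776 Y65.9370
G1 X43.0503 Y58.3059
G1 X41.3522 Y88.0241
G1 X75.9575 Y81.9229
M5
G00 X5.6298 Y86.6222
M3 S182
G1 X44.1823 Y86.6222 F3537
G1 X44.1823 Y56.4423
G1 X5.6298 Y56.4423
G1 X5.6298 Y86.6222
M5
G00 X46.0112 Y90.0070
M3 S571
G1 X55.0524 Y90.0070 F1315
G1 X55.0524 Y64.9024
G1 X46.0112 Y64.9024
G1 X46.0112 Y90.0070
M5
G00 X20.0755 Y72.1377
M3 S571
G1 X28.9661 Y72.1377 F1315
G1 X28.9661 Y58.8860
G1 X20.0755 Y58.8860
G1 X20.0755 Y72.1377
M5
G00 X0.0000 Y0.0000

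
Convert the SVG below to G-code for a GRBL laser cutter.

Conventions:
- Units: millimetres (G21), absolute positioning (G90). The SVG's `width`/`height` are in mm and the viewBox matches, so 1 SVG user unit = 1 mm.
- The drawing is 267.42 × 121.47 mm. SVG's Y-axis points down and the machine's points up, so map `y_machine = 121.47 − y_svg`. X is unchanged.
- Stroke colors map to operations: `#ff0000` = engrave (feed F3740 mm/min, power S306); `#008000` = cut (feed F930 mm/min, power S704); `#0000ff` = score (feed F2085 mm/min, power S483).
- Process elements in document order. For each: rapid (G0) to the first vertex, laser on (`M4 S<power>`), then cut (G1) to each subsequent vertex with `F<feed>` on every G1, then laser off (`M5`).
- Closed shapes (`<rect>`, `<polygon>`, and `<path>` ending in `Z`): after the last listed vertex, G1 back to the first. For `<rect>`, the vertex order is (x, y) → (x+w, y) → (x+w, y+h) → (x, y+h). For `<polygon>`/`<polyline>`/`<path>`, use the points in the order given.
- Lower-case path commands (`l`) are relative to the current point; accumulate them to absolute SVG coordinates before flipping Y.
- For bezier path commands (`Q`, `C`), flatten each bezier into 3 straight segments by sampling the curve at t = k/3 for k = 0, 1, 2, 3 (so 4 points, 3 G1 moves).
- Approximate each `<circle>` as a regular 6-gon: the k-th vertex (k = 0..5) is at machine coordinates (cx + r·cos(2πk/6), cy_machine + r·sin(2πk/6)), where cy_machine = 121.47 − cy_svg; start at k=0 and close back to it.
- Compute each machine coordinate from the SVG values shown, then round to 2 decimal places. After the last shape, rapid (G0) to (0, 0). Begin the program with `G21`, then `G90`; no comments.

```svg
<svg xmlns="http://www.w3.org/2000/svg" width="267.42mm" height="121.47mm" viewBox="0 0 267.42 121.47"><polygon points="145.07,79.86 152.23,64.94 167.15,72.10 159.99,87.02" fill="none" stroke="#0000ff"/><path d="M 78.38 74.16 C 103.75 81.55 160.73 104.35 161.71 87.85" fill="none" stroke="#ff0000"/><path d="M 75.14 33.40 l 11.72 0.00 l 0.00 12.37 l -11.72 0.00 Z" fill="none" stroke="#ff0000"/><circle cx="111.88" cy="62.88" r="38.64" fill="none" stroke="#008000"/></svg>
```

Since the viewBox matches the mm dimensions, user units are millimetres directly. The only transform is the Y-flip y_m = 121.47 − y_svg.

Shape 1 is a regular polygon drawn with `<polygon>`. Its stroke #0000ff means score at S483, F2085. After flipping Y the toolpath is (145.07,41.61) → (152.23,56.53) → (167.15,49.37) → (159.99,34.45) → (145.07,41.61), returning to the start.

Shape 2 is a cubic bezier drawn with `<path>`. Its stroke #ff0000 means engrave at S306, F3740. After flipping Y the toolpath is (78.38,47.31) → (111.04,36.81) → (145.31,28.19) → (161.71,33.62).

Shape 3 is a rectangle drawn with `<path>`. Its stroke #ff0000 means engrave at S306, F3740. After flipping Y the toolpath is (75.14,88.07) → (86.86,88.07) → (86.86,75.70) → (75.14,75.70) → (75.14,88.07), returning to the start.

Shape 4 is a circle drawn with `<circle>`. Its stroke #008000 means cut at S704, F930. After flipping Y the toolpath is (150.52,58.59) → (131.20,92.05) → (92.56,92.05) → (73.24,58.59) → (92.56,25.13) → (131.20,25.13) → (150.52,58.59), returning to the start.

G21
G90
G0 X145.07 Y41.61
M4 S483
G1 X152.23 Y56.53 F2085
G1 X167.15 Y49.37 F2085
G1 X159.99 Y34.45 F2085
G1 X145.07 Y41.61 F2085
M5
G0 X78.38 Y47.31
M4 S306
G1 X111.04 Y36.81 F3740
G1 X145.31 Y28.19 F3740
G1 X161.71 Y33.62 F3740
M5
G0 X75.14 Y88.07
M4 S306
G1 X86.86 Y88.07 F3740
G1 X86.86 Y75.70 F3740
G1 X75.14 Y75.70 F3740
G1 X75.14 Y88.07 F3740
M5
G0 X150.52 Y58.59
M4 S704
G1 X131.20 Y92.05 F930
G1 X92.56 Y92.05 F930
G1 X73.24 Y58.59 F930
G1 X92.56 Y25.13 F930
G1 X131.20 Y25.13 F930
G1 X150.52 Y58.59 F930
M5
G0 X0.00 Y0.00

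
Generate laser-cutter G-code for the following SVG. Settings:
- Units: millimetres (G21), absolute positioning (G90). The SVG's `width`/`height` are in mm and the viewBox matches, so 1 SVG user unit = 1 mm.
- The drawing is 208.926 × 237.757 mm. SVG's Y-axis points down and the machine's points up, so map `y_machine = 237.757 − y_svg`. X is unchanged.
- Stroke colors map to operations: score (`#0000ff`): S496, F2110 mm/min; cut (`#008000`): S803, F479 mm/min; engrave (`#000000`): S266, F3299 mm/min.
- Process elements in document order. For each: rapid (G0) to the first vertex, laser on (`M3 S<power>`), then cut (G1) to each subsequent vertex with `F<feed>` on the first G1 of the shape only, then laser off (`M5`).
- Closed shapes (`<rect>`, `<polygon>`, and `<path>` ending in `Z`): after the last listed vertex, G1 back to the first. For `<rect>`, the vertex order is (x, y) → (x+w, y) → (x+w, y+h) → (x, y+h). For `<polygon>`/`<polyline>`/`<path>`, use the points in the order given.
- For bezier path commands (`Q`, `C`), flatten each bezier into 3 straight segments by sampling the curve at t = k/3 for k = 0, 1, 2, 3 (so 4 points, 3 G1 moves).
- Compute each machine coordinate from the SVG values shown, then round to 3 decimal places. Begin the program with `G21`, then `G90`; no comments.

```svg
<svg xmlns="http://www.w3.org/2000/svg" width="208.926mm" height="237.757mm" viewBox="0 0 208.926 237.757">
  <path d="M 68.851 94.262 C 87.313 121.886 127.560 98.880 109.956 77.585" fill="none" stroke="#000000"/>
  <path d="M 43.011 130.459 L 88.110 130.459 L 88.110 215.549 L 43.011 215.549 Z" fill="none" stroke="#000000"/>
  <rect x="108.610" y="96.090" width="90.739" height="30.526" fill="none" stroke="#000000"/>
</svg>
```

G21
G90
G0 X68.851 Y143.495
M3 S266
G1 X91.625 Y130.809 F3299
G1 X111.226 Y140.245
G1 X109.956 Y160.172
M5
G0 X43.011 Y107.298
M3 S266
G1 X88.110 Y107.298 F3299
G1 X88.110 Y22.208
G1 X43.011 Y22.208
G1 X43.011 Y107.298
M5
G0 X108.610 Y141.667
M3 S266
G1 X199.349 Y141.667 F3299
G1 X199.349 Y111.141
G1 X108.610 Y111.141
G1 X108.610 Y141.667
M5

1 u = 1 mm; y_m = 237.757 − y.

[1] `<path>` cubic bezier, #000000→engrave S266 F3299: (68.851,143.495) → (91.625,130.809) → (111.226,140.245) → (109.956,160.172)

[2] `<path>` rectangle, #000000→engrave S266 F3299: (43.011,107.298) → (88.110,107.298) → (88.110,22.208) → (43.011,22.208) → (43.011,107.298) (closed)

[3] `<rect>` rectangle, #000000→engrave S266 F3299: (108.610,141.667) → (199.349,141.667) → (199.349,111.141) → (108.610,111.141) → (108.610,141.667) (closed)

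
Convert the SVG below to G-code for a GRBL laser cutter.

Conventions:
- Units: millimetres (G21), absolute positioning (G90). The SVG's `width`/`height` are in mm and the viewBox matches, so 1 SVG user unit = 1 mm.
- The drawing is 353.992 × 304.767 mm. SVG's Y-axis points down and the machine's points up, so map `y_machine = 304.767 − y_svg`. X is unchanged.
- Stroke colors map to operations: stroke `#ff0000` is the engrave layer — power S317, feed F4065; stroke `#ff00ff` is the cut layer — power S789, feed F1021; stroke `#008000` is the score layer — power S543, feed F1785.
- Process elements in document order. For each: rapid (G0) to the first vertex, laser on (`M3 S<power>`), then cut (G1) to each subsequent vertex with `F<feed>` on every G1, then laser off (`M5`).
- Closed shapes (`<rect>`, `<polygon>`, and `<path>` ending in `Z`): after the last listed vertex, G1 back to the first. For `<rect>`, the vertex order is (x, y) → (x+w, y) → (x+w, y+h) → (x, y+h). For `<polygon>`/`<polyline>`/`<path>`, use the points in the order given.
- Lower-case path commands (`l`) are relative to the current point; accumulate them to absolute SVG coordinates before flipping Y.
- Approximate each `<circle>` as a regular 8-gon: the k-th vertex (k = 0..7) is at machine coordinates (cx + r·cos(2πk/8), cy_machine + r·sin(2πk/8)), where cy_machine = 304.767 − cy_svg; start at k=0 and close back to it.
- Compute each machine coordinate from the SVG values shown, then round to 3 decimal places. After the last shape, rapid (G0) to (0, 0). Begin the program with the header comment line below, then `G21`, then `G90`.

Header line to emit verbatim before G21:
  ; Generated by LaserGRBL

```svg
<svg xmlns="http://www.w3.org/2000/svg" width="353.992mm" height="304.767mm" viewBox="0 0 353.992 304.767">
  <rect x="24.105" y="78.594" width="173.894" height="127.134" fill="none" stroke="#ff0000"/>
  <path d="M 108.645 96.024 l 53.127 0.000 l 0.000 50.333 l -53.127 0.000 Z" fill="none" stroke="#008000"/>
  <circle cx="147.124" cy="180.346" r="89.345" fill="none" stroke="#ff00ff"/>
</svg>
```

1 u = 1 mm; y_m = 304.767 − y.

[1] `<rect>` rectangle, #ff0000→engrave S317 F4065: (24.105,226.173) → (197.999,226.173) → (197.999,99.039) → (24.105,99.039) → (24.105,226.173) (closed)

[2] `<path>` rectangle, #008000→score S543 F1785: (108.645,208.743) → (161.772,208.743) → (161.772,158.410) → (108.645,158.410) → (108.645,208.743) (closed)

[3] `<circle>` circle, #ff00ff→cut S789 F1021: (236.469,124.421) → (210.300,187.597) → (147.124,213.766) → (83.948,187.597) → (57.779,124.421) → (83.948,61.245) → (147.124,35.076) → (210.300,61.245) → (236.469,124.421) (closed)

; Generated by LaserGRBL
G21
G90
G0 X24.105 Y226.173
M3 S317
G1 X197.999 Y226.173 F4065
G1 X197.999 Y99.039 F4065
G1 X24.105 Y99.039 F4065
G1 X24.105 Y226.173 F4065
M5
G0 X108.645 Y208.743
M3 S543
G1 X161.772 Y208.743 F1785
G1 X161.772 Y158.410 F1785
G1 X108.645 Y158.410 F1785
G1 X108.645 Y208.743 F1785
M5
G0 X236.469 Y124.421
M3 S789
G1 X210.300 Y187.597 F1021
G1 X147.124 Y213.766 F1021
G1 X83.948 Y187.597 F1021
G1 X57.779 Y124.421 F1021
G1 X83.948 Y61.245 F1021
G1 X147.124 Y35.076 F1021
G1 X210.300 Y61.245 F1021
G1 X236.469 Y124.421 F1021
M5
G0 X0.000 Y0.000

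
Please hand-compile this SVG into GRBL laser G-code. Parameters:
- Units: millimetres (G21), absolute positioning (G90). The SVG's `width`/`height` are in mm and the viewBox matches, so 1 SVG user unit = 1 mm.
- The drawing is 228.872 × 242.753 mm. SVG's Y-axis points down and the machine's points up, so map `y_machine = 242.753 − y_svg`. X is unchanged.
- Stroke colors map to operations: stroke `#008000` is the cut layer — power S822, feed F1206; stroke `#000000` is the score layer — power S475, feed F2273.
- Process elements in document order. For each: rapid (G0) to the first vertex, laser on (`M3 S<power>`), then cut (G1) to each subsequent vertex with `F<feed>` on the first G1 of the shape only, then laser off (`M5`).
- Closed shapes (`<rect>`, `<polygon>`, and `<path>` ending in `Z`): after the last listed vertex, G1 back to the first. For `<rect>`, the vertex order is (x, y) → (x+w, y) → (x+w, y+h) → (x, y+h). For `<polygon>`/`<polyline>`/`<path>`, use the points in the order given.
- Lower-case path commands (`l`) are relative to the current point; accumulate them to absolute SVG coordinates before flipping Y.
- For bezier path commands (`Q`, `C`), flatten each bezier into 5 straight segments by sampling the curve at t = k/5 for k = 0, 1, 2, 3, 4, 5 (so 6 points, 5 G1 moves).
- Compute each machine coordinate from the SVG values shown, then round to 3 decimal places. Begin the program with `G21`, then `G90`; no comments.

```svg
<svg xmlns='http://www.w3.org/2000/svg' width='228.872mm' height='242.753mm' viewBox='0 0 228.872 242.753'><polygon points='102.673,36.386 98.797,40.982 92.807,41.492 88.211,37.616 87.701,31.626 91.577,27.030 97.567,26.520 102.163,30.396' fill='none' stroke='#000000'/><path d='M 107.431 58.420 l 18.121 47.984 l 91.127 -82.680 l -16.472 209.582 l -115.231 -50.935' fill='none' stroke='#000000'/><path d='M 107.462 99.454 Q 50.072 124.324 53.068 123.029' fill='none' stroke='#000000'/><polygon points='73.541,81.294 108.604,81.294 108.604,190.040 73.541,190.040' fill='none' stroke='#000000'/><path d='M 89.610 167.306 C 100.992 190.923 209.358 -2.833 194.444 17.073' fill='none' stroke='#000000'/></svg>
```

viewBox `0 0 228.872 242.753` with mm width/height → 1 unit = 1 mm. Flip: y_m = 242.753 − y_svg.

**Shape 1** — `<polygon>` regular polygon, stroke `#000000` → score (S475, F2273). Machine vertices: (102.673,206.367) → (98.797,201.771) → (92.807,201.261) → (88.211,205.137) → (87.701,211.127) → (91.577,215.723) → (97.567,216.233) → (102.163,212.357) → (102.673,206.367). Closed: final G1 returns to the first vertex.

**Shape 2** — `<path>` open polyline, stroke `#000000` → score (S475, F2273). Machine vertices: (107.431,184.333) → (125.552,136.349) → (216.679,219.029) → (200.207,9.447) → (84.976,60.382). Open path.

**Shape 3** — `<path>` quadratic bezier, stroke `#000000` → score (S475, F2273). Control points (SVG): P0=(107.462,99.454), P1=(50.072,124.324), P2=(53.068,123.029); sampled at t=k/5. Machine vertices: (107.462,143.299) → (86.921,134.398) → (71.212,127.589) → (60.333,122.874) → (54.285,120.253) → (53.068,119.724). Open path.

**Shape 4** — `<polygon>` rectangle, stroke `#000000` → score (S475, F2273). Machine vertices: (73.541,161.459) → (108.604,161.459) → (108.604,52.713) → (73.541,52.713) → (73.541,161.459). Closed: final G1 returns to the first vertex.

**Shape 5** — `<path>` cubic bezier, stroke `#000000` → score (S475, F2273). Control points (SVG): P0=(89.610,167.306), P1=(100.992,190.923), P2=(209.358,-2.833), P3=(194.444,17.073); sampled at t=k/5. Machine vertices: (89.610,75.447) → (106.315,83.913) → (135.724,123.859) → (167.263,174.596) → (190.361,215.432) → (194.444,225.680). Open path.

G21
G90
G0 X102.673 Y206.367
M3 S475
G1 X98.797 Y201.771 F2273
G1 X92.807 Y201.261
G1 X88.211 Y205.137
G1 X87.701 Y211.127
G1 X91.577 Y215.723
G1 X97.567 Y216.233
G1 X102.163 Y212.357
G1 X102.673 Y206.367
M5
G0 X107.431 Y184.333
M3 S475
G1 X125.552 Y136.349 F2273
G1 X216.679 Y219.029
G1 X200.207 Y9.447
G1 X84.976 Y60.382
M5
G0 X107.462 Y143.299
M3 S475
G1 X86.921 Y134.398 F2273
G1 X71.212 Y127.589
G1 X60.333 Y122.874
G1 X54.285 Y120.253
G1 X53.068 Y119.724
M5
G0 X73.541 Y161.459
M3 S475
G1 X108.604 Y161.459 F2273
G1 X108.604 Y52.713
G1 X73.541 Y52.713
G1 X73.541 Y161.459
M5
G0 X89.610 Y75.447
M3 S475
G1 X106.315 Y83.913 F2273
G1 X135.724 Y123.859
G1 X167.263 Y174.596
G1 X190.361 Y215.432
G1 X194.444 Y225.680
M5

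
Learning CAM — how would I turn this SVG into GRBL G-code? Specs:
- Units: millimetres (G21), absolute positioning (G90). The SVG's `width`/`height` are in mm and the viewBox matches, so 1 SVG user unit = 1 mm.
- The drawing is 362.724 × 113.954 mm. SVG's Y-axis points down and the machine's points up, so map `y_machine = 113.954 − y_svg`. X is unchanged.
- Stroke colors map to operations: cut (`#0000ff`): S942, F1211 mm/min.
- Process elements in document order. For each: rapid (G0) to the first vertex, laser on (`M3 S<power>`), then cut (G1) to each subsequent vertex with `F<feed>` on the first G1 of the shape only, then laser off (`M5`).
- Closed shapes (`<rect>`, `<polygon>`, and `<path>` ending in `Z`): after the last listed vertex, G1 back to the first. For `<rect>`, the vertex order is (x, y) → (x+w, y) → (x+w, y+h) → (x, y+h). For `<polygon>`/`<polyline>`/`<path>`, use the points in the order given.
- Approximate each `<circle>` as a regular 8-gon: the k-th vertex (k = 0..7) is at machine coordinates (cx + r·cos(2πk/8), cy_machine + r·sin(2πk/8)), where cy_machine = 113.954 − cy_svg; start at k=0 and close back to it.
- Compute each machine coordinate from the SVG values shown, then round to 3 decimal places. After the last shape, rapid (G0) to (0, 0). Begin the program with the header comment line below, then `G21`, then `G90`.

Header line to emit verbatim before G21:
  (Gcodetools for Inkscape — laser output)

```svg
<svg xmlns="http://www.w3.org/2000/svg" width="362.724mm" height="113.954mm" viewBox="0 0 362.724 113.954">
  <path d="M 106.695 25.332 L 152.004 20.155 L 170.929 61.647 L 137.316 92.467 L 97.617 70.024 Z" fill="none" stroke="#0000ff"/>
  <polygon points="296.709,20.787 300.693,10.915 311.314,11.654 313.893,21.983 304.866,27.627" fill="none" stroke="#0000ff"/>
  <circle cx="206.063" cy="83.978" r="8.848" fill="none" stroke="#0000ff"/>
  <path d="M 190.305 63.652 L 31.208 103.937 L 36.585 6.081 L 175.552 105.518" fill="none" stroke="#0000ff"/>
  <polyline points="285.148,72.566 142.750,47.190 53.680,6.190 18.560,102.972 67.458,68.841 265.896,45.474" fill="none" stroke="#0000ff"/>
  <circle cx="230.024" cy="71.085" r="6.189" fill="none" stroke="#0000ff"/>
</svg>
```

1 u = 1 mm; y_m = 113.954 − y.

[1] `<path>` regular polygon, #0000ff→cut S942 F1211: (106.695,88.622) → (152.004,93.799) → (170.929,52.307) → (137.316,21.487) → (97.617,43.930) → (106.695,88.622) (closed)

[2] `<polygon>` regular polygon, #0000ff→cut S942 F1211: (296.709,93.167) → (300.693,103.039) → (311.314,102.300) → (313.893,91.971) → (304.866,86.327) → (296.709,93.167) (closed)

[3] `<circle>` circle, #0000ff→cut S942 F1211: (214.911,29.976) → (212.319,36.232) → (206.063,38.824) → (199.807,36.232) → (197.215,29.976) → (199.807,23.720) → (206.063,21.128) → (212.319,23.720) → (214.911,29.976) (closed)

[4] `<path>` open polyline, #0000ff→cut S942 F1211: (190.305,50.302) → (31.208,10.017) → (36.585,107.873) → (175.552,8.436)

[5] `<polyline>` open polyline, #0000ff→cut S942 F1211: (285.148,41.388) → (142.750,66.764) → (53.680,107.764) → (18.560,10.982) → (67.458,45.113) → (265.896,68.480)

[6] `<circle>` circle, #0000ff→cut S942 F1211: (236.213,42.869) → (234.400,47.245) → (230.024,49.058) → (225.648,47.245) → (223.835,42.869) → (225.648,38.493) → (230.024,36.680) → (234.400,38.493) → (236.213,42.869) (closed)

(Gcodetools for Inkscape — laser output)
G21
G90
G0 X106.695 Y88.622
M3 S942
G1 X152.004 Y93.799 F1211
G1 X170.929 Y52.307
G1 X137.316 Y21.487
G1 X97.617 Y43.930
G1 X106.695 Y88.622
M5
G0 X296.709 Y93.167
M3 S942
G1 X300.693 Y103.039 F1211
G1 X311.314 Y102.300
G1 X313.893 Y91.971
G1 X304.866 Y86.327
G1 X296.709 Y93.167
M5
G0 X214.911 Y29.976
M3 S942
G1 X212.319 Y36.232 F1211
G1 X206.063 Y38.824
G1 X199.807 Y36.232
G1 X197.215 Y29.976
G1 X199.807 Y23.720
G1 X206.063 Y21.128
G1 X212.319 Y23.720
G1 X214.911 Y29.976
M5
G0 X190.305 Y50.302
M3 S942
G1 X31.208 Y10.017 F1211
G1 X36.585 Y107.873
G1 X175.552 Y8.436
M5
G0 X285.148 Y41.388
M3 S942
G1 X142.750 Y66.764 F1211
G1 X53.680 Y107.764
G1 X18.560 Y10.982
G1 X67.458 Y45.113
G1 X265.896 Y68.480
M5
G0 X236.213 Y42.869
M3 S942
G1 X234.400 Y47.245 F1211
G1 X230.024 Y49.058
G1 X225.648 Y47.245
G1 X223.835 Y42.869
G1 X225.648 Y38.493
G1 X230.024 Y36.680
G1 X234.400 Y38.493
G1 X236.213 Y42.869
M5
G0 X0.000 Y0.000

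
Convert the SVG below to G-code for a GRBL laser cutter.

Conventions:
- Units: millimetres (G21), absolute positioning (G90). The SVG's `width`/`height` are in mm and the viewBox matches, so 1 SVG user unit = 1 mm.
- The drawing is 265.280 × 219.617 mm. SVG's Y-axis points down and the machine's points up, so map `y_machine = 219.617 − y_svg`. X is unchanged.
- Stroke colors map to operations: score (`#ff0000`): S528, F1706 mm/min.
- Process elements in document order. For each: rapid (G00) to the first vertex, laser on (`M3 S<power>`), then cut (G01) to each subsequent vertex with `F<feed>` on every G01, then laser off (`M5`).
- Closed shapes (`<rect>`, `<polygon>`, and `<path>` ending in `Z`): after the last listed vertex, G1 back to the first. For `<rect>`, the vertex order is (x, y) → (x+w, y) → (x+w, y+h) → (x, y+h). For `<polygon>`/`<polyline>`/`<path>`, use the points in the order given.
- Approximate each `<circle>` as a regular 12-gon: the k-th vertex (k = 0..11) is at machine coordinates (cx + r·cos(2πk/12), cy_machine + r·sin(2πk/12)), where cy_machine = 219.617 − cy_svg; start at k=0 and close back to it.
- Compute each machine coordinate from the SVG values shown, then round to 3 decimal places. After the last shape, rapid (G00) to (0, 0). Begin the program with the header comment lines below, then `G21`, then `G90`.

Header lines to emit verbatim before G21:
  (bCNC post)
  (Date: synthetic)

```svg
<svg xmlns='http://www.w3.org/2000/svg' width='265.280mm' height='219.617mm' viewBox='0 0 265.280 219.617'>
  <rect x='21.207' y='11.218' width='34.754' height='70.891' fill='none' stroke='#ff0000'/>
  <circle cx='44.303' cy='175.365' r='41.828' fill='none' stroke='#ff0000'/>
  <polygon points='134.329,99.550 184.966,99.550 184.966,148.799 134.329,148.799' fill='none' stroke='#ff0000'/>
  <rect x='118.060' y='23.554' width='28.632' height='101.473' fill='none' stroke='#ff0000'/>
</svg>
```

(bCNC post)
(Date: synthetic)
G21
G90
G00 X21.207 Y208.399
M3 S528
G01 X55.961 Y208.399 F1706
G01 X55.961 Y137.508 F1706
G01 X21.207 Y137.508 F1706
G01 X21.207 Y208.399 F1706
M5
G00 X86.131 Y44.252
M3 S528
G01 X80.527 Y65.166 F1706
G01 X65.217 Y80.476 F1706
G01 X44.303 Y86.080 F1706
G01 X23.389 Y80.476 F1706
G01 X8.079 Y65.166 F1706
G01 X2.475 Y44.252 F1706
G01 X8.079 Y23.338 F1706
G01 X23.389 Y8.028 F1706
G01 X44.303 Y2.424 F1706
G01 X65.217 Y8.028 F1706
G01 X80.527 Y23.338 F1706
G01 X86.131 Y44.252 F1706
M5
G00 X134.329 Y120.067
M3 S528
G01 X184.966 Y120.067 F1706
G01 X184.966 Y70.818 F1706
G01 X134.329 Y70.818 F1706
G01 X134.329 Y120.067 F1706
M5
G00 X118.060 Y196.063
M3 S528
G01 X146.692 Y196.063 F1706
G01 X146.692 Y94.590 F1706
G01 X118.060 Y94.590 F1706
G01 X118.060 Y196.063 F1706
M5
G00 X0.000 Y0.000

1 u = 1 mm; y_m = 219.617 − y.

[1] `<rect>` rectangle, #ff0000→score S528 F1706: (21.207,208.399) → (55.961,208.399) → (55.961,137.508) → (21.207,137.508) → (21.207,208.399) (closed)

[2] `<circle>` circle, #ff0000→score S528 F1706: (86.131,44.252) → (80.527,65.166) → (65.217,80.476) → (44.303,86.080) → (23.389,80.476) → (8.079,65.166) → (2.475,44.252) → (8.079,23.338) → (23.389,8.028) → (44.303,2.424) → (65.217,8.028) → (80.527,23.338) → (86.131,44.252) (closed)

[3] `<polygon>` rectangle, #ff0000→score S528 F1706: (134.329,120.067) → (184.966,120.067) → (184.966,70.818) → (134.329,70.818) → (134.329,120.067) (closed)

[4] `<rect>` rectangle, #ff0000→score S528 F1706: (118.060,196.063) → (146.692,196.063) → (146.692,94.590) → (118.060,94.590) → (118.060,196.063) (closed)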